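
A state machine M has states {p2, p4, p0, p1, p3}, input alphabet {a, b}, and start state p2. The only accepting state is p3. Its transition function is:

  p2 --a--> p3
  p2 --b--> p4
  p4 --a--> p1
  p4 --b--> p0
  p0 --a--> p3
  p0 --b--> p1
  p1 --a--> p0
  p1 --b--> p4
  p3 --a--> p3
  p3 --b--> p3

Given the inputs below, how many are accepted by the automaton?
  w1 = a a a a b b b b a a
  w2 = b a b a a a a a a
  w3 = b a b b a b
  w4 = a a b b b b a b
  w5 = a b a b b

5

w1: p2 → p3 → p3 → p3 → p3 → p3 → p3 → p3 → p3 → p3 → p3  → end p3, accepted
w2: p2 → p4 → p1 → p4 → p1 → p0 → p3 → p3 → p3 → p3  → end p3, accepted
w3: p2 → p4 → p1 → p4 → p0 → p3 → p3  → end p3, accepted
w4: p2 → p3 → p3 → p3 → p3 → p3 → p3 → p3 → p3  → end p3, accepted
w5: p2 → p3 → p3 → p3 → p3 → p3  → end p3, accepted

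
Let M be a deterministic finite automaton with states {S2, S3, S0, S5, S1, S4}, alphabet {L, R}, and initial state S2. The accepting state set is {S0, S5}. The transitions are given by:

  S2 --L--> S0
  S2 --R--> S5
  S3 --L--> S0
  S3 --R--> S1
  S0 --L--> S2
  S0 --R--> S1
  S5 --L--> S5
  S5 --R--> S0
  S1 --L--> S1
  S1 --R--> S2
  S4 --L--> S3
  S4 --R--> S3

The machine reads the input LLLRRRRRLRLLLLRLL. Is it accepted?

S2 → S0 → S2 → S0 → S1 → S2 → S5 → S0 → S1 → S1 → S2 → S0 → S2 → S0 → S2 → S5 → S5 → S5
End state S5 is accepting.

Yes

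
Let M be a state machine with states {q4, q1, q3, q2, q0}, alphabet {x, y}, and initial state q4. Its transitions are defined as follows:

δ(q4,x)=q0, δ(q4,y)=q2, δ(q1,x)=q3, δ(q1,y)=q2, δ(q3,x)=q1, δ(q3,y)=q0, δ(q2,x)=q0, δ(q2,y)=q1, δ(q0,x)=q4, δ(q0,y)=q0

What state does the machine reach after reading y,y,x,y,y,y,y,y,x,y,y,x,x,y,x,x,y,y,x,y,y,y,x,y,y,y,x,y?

q0

q4 → q2 → q1 → q3 → q0 → q0 → q0 → q0 → q0 → q4 → q2 → q1 → q3 → q1 → q2 → q0 → q4 → q2 → q1 → q3 → q0 → q0 → q0 → q4 → q2 → q1 → q2 → q0 → q0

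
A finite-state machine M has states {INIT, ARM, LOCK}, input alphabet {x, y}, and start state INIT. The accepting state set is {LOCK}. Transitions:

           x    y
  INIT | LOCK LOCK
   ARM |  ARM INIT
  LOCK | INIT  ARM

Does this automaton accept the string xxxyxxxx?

No

INIT → LOCK → INIT → LOCK → ARM → ARM → ARM → ARM → ARM
End state ARM is not accepting.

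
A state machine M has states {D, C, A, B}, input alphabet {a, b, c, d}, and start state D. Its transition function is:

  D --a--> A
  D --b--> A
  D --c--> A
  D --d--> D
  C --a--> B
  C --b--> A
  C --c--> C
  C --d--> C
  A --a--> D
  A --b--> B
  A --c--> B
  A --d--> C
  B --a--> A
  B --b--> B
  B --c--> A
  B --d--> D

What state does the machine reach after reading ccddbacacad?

Trace: D -c-> A -c-> B -d-> D -d-> D -b-> A -a-> D -c-> A -a-> D -c-> A -a-> D -d-> D

D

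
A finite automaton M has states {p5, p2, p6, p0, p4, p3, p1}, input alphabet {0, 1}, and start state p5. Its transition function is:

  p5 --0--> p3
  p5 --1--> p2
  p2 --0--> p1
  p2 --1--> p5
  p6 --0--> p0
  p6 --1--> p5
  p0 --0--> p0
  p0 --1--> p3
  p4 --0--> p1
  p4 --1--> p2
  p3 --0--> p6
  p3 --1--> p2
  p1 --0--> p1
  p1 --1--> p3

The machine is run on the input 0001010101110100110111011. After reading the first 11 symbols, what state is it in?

p2

Trace: p5 -0-> p3 -0-> p6 -0-> p0 -1-> p3 -0-> p6 -1-> p5 -0-> p3 -1-> p2 -0-> p1 -1-> p3 -1-> p2
After 11 symbols: p2.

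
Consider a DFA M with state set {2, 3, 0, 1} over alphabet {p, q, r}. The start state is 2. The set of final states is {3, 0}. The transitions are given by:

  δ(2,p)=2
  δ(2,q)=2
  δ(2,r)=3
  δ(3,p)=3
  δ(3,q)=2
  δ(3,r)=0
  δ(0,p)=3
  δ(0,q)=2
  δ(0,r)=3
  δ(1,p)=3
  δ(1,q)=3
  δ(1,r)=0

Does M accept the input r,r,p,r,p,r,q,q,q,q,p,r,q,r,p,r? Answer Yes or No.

start at 2
read 'r': 2 → 3
read 'r': 3 → 0
read 'p': 0 → 3
read 'r': 3 → 0
read 'p': 0 → 3
read 'r': 3 → 0
read 'q': 0 → 2
read 'q': 2 → 2
read 'q': 2 → 2
read 'q': 2 → 2
read 'p': 2 → 2
read 'r': 2 → 3
read 'q': 3 → 2
read 'r': 2 → 3
read 'p': 3 → 3
read 'r': 3 → 0
End state 0 is accepting.

Yes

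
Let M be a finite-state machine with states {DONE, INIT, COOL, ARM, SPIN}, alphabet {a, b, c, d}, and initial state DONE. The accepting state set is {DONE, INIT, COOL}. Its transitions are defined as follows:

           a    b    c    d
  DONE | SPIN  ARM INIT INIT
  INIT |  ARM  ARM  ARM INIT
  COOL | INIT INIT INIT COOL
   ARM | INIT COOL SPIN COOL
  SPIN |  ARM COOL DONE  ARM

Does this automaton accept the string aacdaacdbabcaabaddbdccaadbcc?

No

Trace: DONE -a-> SPIN -a-> ARM -c-> SPIN -d-> ARM -a-> INIT -a-> ARM -c-> SPIN -d-> ARM -b-> COOL -a-> INIT -b-> ARM -c-> SPIN -a-> ARM -a-> INIT -b-> ARM -a-> INIT -d-> INIT -d-> INIT -b-> ARM -d-> COOL -c-> INIT -c-> ARM -a-> INIT -a-> ARM -d-> COOL -b-> INIT -c-> ARM -c-> SPIN
End state SPIN is not accepting.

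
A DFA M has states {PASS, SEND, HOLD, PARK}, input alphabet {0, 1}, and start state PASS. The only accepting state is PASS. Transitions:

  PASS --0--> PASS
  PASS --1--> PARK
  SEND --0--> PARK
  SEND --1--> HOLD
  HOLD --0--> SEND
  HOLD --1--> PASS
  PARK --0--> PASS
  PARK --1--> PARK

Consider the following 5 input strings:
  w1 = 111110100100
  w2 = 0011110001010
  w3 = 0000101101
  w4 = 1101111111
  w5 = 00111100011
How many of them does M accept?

2

w1: Trace: PASS -1-> PARK -1-> PARK -1-> PARK -1-> PARK -1-> PARK -0-> PASS -1-> PARK -0-> PASS -0-> PASS -1-> PARK -0-> PASS -0-> PASS  → end PASS, accepted
w2: Trace: PASS -0-> PASS -0-> PASS -1-> PARK -1-> PARK -1-> PARK -1-> PARK -0-> PASS -0-> PASS -0-> PASS -1-> PARK -0-> PASS -1-> PARK -0-> PASS  → end PASS, accepted
w3: Trace: PASS -0-> PASS -0-> PASS -0-> PASS -0-> PASS -1-> PARK -0-> PASS -1-> PARK -1-> PARK -0-> PASS -1-> PARK  → end PARK, rejected
w4: Trace: PASS -1-> PARK -1-> PARK -0-> PASS -1-> PARK -1-> PARK -1-> PARK -1-> PARK -1-> PARK -1-> PARK -1-> PARK  → end PARK, rejected
w5: Trace: PASS -0-> PASS -0-> PASS -1-> PARK -1-> PARK -1-> PARK -1-> PARK -0-> PASS -0-> PASS -0-> PASS -1-> PARK -1-> PARK  → end PARK, rejected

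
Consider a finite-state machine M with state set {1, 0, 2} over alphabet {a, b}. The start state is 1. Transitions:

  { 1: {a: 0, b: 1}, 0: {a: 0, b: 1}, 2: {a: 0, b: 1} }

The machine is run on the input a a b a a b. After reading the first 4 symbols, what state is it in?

start at 1
read 'a': 1 → 0
read 'a': 0 → 0
read 'b': 0 → 1
read 'a': 1 → 0
After 4 symbols: 0.

0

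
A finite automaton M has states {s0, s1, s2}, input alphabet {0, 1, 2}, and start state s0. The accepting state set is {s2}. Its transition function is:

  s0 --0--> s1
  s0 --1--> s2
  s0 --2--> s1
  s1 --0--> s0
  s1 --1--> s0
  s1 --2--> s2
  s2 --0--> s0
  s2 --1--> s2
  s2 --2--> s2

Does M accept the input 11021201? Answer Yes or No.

Yes

s0 → s2 → s2 → s0 → s1 → s0 → s1 → s0 → s2
End state s2 is accepting.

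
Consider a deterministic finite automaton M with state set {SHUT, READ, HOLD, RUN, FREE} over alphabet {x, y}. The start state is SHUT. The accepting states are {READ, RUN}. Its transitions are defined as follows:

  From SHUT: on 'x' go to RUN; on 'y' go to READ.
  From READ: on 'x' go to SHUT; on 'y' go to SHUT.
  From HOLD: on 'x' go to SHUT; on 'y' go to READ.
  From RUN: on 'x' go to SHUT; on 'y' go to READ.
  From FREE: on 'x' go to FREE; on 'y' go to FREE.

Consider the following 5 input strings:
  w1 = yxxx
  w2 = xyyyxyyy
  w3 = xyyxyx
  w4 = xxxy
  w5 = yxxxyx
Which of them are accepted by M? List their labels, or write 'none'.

w1: Trace: SHUT -y-> READ -x-> SHUT -x-> RUN -x-> SHUT  → end SHUT, rejected
w2: Trace: SHUT -x-> RUN -y-> READ -y-> SHUT -y-> READ -x-> SHUT -y-> READ -y-> SHUT -y-> READ  → end READ, accepted
w3: Trace: SHUT -x-> RUN -y-> READ -y-> SHUT -x-> RUN -y-> READ -x-> SHUT  → end SHUT, rejected
w4: Trace: SHUT -x-> RUN -x-> SHUT -x-> RUN -y-> READ  → end READ, accepted
w5: Trace: SHUT -y-> READ -x-> SHUT -x-> RUN -x-> SHUT -y-> READ -x-> SHUT  → end SHUT, rejected

w2, w4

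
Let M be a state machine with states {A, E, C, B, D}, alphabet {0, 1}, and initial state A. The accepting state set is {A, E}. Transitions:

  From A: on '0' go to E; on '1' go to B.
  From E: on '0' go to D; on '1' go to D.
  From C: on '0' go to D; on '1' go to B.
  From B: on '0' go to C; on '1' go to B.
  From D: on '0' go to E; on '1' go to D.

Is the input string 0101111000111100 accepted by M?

Trace: A -0-> E -1-> D -0-> E -1-> D -1-> D -1-> D -1-> D -0-> E -0-> D -0-> E -1-> D -1-> D -1-> D -1-> D -0-> E -0-> D
End state D is not accepting.

No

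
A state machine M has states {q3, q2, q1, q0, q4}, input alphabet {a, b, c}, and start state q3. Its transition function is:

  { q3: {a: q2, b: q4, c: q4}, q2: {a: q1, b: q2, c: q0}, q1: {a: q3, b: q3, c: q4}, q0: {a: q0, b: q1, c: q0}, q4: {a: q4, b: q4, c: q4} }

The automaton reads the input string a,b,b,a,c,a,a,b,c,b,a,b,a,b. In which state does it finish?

q4

Trace: q3 -a-> q2 -b-> q2 -b-> q2 -a-> q1 -c-> q4 -a-> q4 -a-> q4 -b-> q4 -c-> q4 -b-> q4 -a-> q4 -b-> q4 -a-> q4 -b-> q4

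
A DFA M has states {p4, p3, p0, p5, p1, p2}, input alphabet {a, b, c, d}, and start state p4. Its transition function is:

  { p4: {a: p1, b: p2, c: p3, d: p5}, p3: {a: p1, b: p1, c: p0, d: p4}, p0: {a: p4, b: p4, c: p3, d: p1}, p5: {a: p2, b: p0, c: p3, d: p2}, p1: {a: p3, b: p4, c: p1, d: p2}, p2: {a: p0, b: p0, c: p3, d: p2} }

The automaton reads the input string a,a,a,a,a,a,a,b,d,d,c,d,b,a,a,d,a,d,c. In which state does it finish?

start at p4
read 'a': p4 → p1
read 'a': p1 → p3
read 'a': p3 → p1
read 'a': p1 → p3
read 'a': p3 → p1
read 'a': p1 → p3
read 'a': p3 → p1
read 'b': p1 → p4
read 'd': p4 → p5
read 'd': p5 → p2
read 'c': p2 → p3
read 'd': p3 → p4
read 'b': p4 → p2
read 'a': p2 → p0
read 'a': p0 → p4
read 'd': p4 → p5
read 'a': p5 → p2
read 'd': p2 → p2
read 'c': p2 → p3

p3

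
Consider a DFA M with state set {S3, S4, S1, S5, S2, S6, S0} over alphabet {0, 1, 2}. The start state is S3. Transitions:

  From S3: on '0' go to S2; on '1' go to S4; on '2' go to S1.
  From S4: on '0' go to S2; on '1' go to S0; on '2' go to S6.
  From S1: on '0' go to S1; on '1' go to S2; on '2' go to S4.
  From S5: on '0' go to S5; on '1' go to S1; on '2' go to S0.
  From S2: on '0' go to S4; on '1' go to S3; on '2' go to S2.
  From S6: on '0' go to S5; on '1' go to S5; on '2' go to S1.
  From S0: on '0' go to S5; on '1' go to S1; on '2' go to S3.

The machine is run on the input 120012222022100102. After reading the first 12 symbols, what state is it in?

start at S3
read '1': S3 → S4
read '2': S4 → S6
read '0': S6 → S5
read '0': S5 → S5
read '1': S5 → S1
read '2': S1 → S4
read '2': S4 → S6
read '2': S6 → S1
read '2': S1 → S4
read '0': S4 → S2
read '2': S2 → S2
read '2': S2 → S2
After 12 symbols: S2.

S2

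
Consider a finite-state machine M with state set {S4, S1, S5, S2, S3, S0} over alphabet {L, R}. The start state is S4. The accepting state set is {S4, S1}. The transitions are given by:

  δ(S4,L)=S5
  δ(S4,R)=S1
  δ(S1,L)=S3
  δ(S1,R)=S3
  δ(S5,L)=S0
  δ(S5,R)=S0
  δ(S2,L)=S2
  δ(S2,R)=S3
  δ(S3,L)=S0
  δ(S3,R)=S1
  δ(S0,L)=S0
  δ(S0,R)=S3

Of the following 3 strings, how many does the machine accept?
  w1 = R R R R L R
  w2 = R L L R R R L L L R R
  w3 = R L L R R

w1: S4 → S1 → S3 → S1 → S3 → S0 → S3  → end S3, rejected
w2: S4 → S1 → S3 → S0 → S3 → S1 → S3 → S0 → S0 → S0 → S3 → S1  → end S1, accepted
w3: S4 → S1 → S3 → S0 → S3 → S1  → end S1, accepted

2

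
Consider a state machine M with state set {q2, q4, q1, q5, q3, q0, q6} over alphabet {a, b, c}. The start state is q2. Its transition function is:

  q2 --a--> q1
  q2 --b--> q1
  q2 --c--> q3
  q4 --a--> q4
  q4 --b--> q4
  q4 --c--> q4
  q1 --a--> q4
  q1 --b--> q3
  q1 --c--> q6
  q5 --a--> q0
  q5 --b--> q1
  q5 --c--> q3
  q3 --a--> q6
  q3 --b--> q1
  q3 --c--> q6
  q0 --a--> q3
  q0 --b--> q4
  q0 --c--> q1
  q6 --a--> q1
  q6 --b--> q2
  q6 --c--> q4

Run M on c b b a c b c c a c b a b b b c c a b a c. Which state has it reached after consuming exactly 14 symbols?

q4

start at q2
read 'c': q2 → q3
read 'b': q3 → q1
read 'b': q1 → q3
read 'a': q3 → q6
read 'c': q6 → q4
read 'b': q4 → q4
read 'c': q4 → q4
read 'c': q4 → q4
read 'a': q4 → q4
read 'c': q4 → q4
read 'b': q4 → q4
read 'a': q4 → q4
read 'b': q4 → q4
read 'b': q4 → q4
After 14 symbols: q4.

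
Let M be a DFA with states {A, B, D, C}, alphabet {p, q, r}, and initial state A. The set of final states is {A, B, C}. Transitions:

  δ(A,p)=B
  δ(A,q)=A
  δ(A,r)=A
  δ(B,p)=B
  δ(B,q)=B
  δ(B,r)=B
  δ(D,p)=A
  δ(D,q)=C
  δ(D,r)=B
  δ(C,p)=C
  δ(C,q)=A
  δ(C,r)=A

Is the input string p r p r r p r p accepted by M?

Yes

A → B → B → B → B → B → B → B → B
End state B is accepting.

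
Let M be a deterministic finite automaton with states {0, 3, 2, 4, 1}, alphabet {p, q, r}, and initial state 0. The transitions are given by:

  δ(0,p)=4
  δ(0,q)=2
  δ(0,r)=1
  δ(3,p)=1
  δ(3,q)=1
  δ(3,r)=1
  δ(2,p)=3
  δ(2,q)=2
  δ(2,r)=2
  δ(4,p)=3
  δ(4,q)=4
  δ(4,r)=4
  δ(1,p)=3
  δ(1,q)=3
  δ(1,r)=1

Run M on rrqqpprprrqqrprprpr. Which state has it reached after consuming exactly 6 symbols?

1

start at 0
read 'r': 0 → 1
read 'r': 1 → 1
read 'q': 1 → 3
read 'q': 3 → 1
read 'p': 1 → 3
read 'p': 3 → 1
After 6 symbols: 1.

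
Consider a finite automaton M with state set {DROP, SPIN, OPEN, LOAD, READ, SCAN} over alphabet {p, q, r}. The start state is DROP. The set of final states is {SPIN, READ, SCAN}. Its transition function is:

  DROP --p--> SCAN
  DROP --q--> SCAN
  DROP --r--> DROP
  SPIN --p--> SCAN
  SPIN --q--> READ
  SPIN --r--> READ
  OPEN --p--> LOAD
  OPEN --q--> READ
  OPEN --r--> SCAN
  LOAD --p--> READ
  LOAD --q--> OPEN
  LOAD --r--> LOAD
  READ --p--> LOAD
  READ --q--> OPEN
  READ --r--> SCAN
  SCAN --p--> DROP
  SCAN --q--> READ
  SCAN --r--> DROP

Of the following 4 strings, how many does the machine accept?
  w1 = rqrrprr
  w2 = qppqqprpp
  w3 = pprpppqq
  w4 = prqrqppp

w1:
  start at DROP
  read 'r': DROP → DROP
  read 'q': DROP → SCAN
  read 'r': SCAN → DROP
  read 'r': DROP → DROP
  read 'p': DROP → SCAN
  read 'r': SCAN → DROP
  read 'r': DROP → DROP
  end DROP, rejected
w2:
  start at DROP
  read 'q': DROP → SCAN
  read 'p': SCAN → DROP
  read 'p': DROP → SCAN
  read 'q': SCAN → READ
  read 'q': READ → OPEN
  read 'p': OPEN → LOAD
  read 'r': LOAD → LOAD
  read 'p': LOAD → READ
  read 'p': READ → LOAD
  end LOAD, rejected
w3:
  start at DROP
  read 'p': DROP → SCAN
  read 'p': SCAN → DROP
  read 'r': DROP → DROP
  read 'p': DROP → SCAN
  read 'p': SCAN → DROP
  read 'p': DROP → SCAN
  read 'q': SCAN → READ
  read 'q': READ → OPEN
  end OPEN, rejected
w4:
  start at DROP
  read 'p': DROP → SCAN
  read 'r': SCAN → DROP
  read 'q': DROP → SCAN
  read 'r': SCAN → DROP
  read 'q': DROP → SCAN
  read 'p': SCAN → DROP
  read 'p': DROP → SCAN
  read 'p': SCAN → DROP
  end DROP, rejected

0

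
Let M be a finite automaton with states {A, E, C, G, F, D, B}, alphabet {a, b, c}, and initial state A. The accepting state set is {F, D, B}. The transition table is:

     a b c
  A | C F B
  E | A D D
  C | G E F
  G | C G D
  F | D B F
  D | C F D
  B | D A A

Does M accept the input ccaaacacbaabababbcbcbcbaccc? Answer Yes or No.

Trace: A -c-> B -c-> A -a-> C -a-> G -a-> C -c-> F -a-> D -c-> D -b-> F -a-> D -a-> C -b-> E -a-> A -b-> F -a-> D -b-> F -b-> B -c-> A -b-> F -c-> F -b-> B -c-> A -b-> F -a-> D -c-> D -c-> D -c-> D
End state D is accepting.

Yes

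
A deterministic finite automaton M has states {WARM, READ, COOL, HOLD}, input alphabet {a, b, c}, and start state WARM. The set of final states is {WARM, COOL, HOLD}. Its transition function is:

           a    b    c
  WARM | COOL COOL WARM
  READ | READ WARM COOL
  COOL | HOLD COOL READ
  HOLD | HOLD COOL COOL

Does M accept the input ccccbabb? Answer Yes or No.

Yes

Trace: WARM -c-> WARM -c-> WARM -c-> WARM -c-> WARM -b-> COOL -a-> HOLD -b-> COOL -b-> COOL
End state COOL is accepting.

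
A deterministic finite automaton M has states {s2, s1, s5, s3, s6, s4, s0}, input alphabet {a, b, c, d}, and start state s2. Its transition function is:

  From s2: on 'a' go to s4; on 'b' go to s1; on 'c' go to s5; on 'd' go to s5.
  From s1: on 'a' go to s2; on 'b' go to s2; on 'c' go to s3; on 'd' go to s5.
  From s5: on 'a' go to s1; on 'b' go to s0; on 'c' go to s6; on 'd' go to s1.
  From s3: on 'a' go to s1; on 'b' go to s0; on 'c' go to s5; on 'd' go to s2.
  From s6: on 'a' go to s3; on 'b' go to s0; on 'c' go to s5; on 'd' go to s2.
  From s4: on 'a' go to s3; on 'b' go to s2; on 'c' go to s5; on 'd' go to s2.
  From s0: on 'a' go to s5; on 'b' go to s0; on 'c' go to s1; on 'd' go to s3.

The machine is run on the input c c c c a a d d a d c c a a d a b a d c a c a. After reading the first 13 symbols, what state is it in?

s1

start at s2
read 'c': s2 → s5
read 'c': s5 → s6
read 'c': s6 → s5
read 'c': s5 → s6
read 'a': s6 → s3
read 'a': s3 → s1
read 'd': s1 → s5
read 'd': s5 → s1
read 'a': s1 → s2
read 'd': s2 → s5
read 'c': s5 → s6
read 'c': s6 → s5
read 'a': s5 → s1
After 13 symbols: s1.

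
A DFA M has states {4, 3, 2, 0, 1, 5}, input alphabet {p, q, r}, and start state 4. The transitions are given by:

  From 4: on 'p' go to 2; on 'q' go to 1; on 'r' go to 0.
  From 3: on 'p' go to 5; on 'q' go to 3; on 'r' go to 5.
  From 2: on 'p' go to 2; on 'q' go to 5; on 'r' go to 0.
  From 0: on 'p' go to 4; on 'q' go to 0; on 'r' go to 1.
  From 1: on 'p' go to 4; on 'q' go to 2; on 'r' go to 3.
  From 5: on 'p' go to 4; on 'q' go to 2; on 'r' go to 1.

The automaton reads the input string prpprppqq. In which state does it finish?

2

start at 4
read 'p': 4 → 2
read 'r': 2 → 0
read 'p': 0 → 4
read 'p': 4 → 2
read 'r': 2 → 0
read 'p': 0 → 4
read 'p': 4 → 2
read 'q': 2 → 5
read 'q': 5 → 2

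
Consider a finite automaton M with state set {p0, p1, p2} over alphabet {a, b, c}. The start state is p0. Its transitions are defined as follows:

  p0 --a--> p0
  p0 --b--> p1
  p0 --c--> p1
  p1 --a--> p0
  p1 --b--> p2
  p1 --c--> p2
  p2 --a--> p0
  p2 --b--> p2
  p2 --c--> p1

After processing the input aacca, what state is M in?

p0

Trace: p0 -a-> p0 -a-> p0 -c-> p1 -c-> p2 -a-> p0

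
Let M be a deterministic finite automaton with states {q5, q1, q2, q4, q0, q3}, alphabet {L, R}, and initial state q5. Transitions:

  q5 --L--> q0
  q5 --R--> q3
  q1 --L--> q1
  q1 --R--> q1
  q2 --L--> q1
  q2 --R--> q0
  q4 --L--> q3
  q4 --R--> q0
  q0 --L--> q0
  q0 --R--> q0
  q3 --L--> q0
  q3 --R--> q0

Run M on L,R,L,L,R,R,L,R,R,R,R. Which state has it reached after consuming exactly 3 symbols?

q0

start at q5
read 'L': q5 → q0
read 'R': q0 → q0
read 'L': q0 → q0
After 3 symbols: q0.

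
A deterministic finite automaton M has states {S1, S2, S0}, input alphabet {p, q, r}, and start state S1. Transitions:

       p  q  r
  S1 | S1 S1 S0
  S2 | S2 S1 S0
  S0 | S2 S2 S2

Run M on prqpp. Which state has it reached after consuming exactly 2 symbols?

Trace: S1 -p-> S1 -r-> S0
After 2 symbols: S0.

S0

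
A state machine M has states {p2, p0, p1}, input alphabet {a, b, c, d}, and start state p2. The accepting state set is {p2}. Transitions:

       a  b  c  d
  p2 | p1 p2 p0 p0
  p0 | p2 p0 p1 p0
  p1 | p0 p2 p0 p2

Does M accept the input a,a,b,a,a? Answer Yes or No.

No

Trace: p2 -a-> p1 -a-> p0 -b-> p0 -a-> p2 -a-> p1
End state p1 is not accepting.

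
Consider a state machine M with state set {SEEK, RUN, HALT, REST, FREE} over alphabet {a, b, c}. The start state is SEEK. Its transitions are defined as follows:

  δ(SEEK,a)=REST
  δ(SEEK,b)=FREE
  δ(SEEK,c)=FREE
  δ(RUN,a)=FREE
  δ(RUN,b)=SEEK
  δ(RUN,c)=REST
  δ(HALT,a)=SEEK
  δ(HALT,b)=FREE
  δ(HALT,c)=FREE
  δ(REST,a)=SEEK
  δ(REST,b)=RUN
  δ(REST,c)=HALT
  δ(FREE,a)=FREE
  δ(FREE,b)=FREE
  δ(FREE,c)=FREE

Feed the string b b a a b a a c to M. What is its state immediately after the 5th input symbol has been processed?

Trace: SEEK -b-> FREE -b-> FREE -a-> FREE -a-> FREE -b-> FREE
After 5 symbols: FREE.

FREE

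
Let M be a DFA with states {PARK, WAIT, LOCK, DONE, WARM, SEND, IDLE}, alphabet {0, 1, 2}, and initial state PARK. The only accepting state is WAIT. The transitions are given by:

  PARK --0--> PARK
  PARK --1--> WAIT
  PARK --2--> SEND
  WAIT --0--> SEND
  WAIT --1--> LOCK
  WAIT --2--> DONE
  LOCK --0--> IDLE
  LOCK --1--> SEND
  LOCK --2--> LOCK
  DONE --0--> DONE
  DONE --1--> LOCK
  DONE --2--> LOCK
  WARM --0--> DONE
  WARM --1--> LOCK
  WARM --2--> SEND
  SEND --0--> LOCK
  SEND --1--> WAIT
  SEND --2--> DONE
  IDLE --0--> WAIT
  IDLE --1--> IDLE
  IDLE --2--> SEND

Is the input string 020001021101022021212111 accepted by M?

No

start at PARK
read '0': PARK → PARK
read '2': PARK → SEND
read '0': SEND → LOCK
read '0': LOCK → IDLE
read '0': IDLE → WAIT
read '1': WAIT → LOCK
read '0': LOCK → IDLE
read '2': IDLE → SEND
read '1': SEND → WAIT
read '1': WAIT → LOCK
read '0': LOCK → IDLE
read '1': IDLE → IDLE
read '0': IDLE → WAIT
read '2': WAIT → DONE
read '2': DONE → LOCK
read '0': LOCK → IDLE
read '2': IDLE → SEND
read '1': SEND → WAIT
read '2': WAIT → DONE
read '1': DONE → LOCK
read '2': LOCK → LOCK
read '1': LOCK → SEND
read '1': SEND → WAIT
read '1': WAIT → LOCK
End state LOCK is not accepting.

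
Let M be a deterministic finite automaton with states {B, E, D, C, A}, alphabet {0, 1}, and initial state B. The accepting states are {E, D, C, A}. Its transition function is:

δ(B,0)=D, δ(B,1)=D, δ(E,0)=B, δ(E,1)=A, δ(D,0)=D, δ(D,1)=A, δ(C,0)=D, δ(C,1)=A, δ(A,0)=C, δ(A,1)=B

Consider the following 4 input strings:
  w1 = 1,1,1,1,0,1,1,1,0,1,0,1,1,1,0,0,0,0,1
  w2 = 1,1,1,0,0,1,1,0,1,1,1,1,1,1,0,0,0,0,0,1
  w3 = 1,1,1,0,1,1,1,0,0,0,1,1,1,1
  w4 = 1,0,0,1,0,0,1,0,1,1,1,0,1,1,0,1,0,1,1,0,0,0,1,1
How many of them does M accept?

3

w1: Trace: B -1-> D -1-> A -1-> B -1-> D -0-> D -1-> A -1-> B -1-> D -0-> D -1-> A -0-> C -1-> A -1-> B -1-> D -0-> D -0-> D -0-> D -0-> D -1-> A  → end A, accepted
w2: Trace: B -1-> D -1-> A -1-> B -0-> D -0-> D -1-> A -1-> B -0-> D -1-> A -1-> B -1-> D -1-> A -1-> B -1-> D -0-> D -0-> D -0-> D -0-> D -0-> D -1-> A  → end A, accepted
w3: Trace: B -1-> D -1-> A -1-> B -0-> D -1-> A -1-> B -1-> D -0-> D -0-> D -0-> D -1-> A -1-> B -1-> D -1-> A  → end A, accepted
w4: Trace: B -1-> D -0-> D -0-> D -1-> A -0-> C -0-> D -1-> A -0-> C -1-> A -1-> B -1-> D -0-> D -1-> A -1-> B -0-> D -1-> A -0-> C -1-> A -1-> B -0-> D -0-> D -0-> D -1-> A -1-> B  → end B, rejected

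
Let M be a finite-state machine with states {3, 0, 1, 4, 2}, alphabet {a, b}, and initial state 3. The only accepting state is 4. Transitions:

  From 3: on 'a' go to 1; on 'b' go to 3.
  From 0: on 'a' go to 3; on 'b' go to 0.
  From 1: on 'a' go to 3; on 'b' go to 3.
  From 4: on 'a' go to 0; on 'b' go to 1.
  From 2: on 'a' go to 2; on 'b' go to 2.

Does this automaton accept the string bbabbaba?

No

start at 3
read 'b': 3 → 3
read 'b': 3 → 3
read 'a': 3 → 1
read 'b': 1 → 3
read 'b': 3 → 3
read 'a': 3 → 1
read 'b': 1 → 3
read 'a': 3 → 1
End state 1 is not accepting.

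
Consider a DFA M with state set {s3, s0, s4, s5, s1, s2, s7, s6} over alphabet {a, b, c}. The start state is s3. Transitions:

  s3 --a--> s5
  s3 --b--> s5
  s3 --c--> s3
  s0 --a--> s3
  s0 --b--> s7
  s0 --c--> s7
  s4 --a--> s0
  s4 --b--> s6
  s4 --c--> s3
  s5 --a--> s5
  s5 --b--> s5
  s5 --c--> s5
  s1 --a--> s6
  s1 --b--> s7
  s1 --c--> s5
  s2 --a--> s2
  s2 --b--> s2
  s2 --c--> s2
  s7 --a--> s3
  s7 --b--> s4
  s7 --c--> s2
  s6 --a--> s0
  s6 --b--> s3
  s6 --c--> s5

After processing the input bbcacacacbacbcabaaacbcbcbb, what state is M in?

s5

s3 → s5 → s5 → s5 → s5 → s5 → s5 → s5 → s5 → s5 → s5 → s5 → s5 → s5 → s5 → s5 → s5 → s5 → s5 → s5 → s5 → s5 → s5 → s5 → s5 → s5 → s5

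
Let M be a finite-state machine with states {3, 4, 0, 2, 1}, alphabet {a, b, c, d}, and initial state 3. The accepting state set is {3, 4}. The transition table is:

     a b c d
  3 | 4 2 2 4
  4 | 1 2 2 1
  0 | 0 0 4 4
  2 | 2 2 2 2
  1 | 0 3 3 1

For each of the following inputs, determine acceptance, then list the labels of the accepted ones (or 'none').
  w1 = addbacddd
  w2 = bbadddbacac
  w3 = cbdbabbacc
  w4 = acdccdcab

w1: Trace: 3 -a-> 4 -d-> 1 -d-> 1 -b-> 3 -a-> 4 -c-> 2 -d-> 2 -d-> 2 -d-> 2  → end 2, rejected
w2: Trace: 3 -b-> 2 -b-> 2 -a-> 2 -d-> 2 -d-> 2 -d-> 2 -b-> 2 -a-> 2 -c-> 2 -a-> 2 -c-> 2  → end 2, rejected
w3: Trace: 3 -c-> 2 -b-> 2 -d-> 2 -b-> 2 -a-> 2 -b-> 2 -b-> 2 -a-> 2 -c-> 2 -c-> 2  → end 2, rejected
w4: Trace: 3 -a-> 4 -c-> 2 -d-> 2 -c-> 2 -c-> 2 -d-> 2 -c-> 2 -a-> 2 -b-> 2  → end 2, rejected

none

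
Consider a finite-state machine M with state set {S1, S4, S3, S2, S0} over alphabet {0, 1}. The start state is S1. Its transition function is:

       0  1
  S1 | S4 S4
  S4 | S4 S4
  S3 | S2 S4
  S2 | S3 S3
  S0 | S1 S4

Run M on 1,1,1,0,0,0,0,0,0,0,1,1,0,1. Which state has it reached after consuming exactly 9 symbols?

start at S1
read '1': S1 → S4
read '1': S4 → S4
read '1': S4 → S4
read '0': S4 → S4
read '0': S4 → S4
read '0': S4 → S4
read '0': S4 → S4
read '0': S4 → S4
read '0': S4 → S4
After 9 symbols: S4.

S4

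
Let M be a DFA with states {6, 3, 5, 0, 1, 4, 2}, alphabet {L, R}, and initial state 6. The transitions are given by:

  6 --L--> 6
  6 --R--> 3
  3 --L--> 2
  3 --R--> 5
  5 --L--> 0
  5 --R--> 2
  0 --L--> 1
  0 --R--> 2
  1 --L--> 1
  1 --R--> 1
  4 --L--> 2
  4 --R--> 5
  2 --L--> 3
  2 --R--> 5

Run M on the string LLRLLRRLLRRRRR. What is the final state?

5

Trace: 6 -L-> 6 -L-> 6 -R-> 3 -L-> 2 -L-> 3 -R-> 5 -R-> 2 -L-> 3 -L-> 2 -R-> 5 -R-> 2 -R-> 5 -R-> 2 -R-> 5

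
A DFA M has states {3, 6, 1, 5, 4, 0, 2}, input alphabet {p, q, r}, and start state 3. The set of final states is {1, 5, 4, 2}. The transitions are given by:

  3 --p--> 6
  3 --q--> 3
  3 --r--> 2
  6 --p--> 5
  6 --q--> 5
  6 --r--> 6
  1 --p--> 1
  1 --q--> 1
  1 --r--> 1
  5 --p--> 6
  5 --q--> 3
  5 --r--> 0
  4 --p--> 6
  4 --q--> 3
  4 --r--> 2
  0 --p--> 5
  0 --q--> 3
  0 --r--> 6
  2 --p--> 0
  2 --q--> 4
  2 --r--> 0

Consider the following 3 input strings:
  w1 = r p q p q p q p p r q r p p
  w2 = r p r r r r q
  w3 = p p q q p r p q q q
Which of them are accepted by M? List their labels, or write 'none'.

w1:
  start at 3
  read 'r': 3 → 2
  read 'p': 2 → 0
  read 'q': 0 → 3
  read 'p': 3 → 6
  read 'q': 6 → 5
  read 'p': 5 → 6
  read 'q': 6 → 5
  read 'p': 5 → 6
  read 'p': 6 → 5
  read 'r': 5 → 0
  read 'q': 0 → 3
  read 'r': 3 → 2
  read 'p': 2 → 0
  read 'p': 0 → 5
  end 5, accepted
w2:
  start at 3
  read 'r': 3 → 2
  read 'p': 2 → 0
  read 'r': 0 → 6
  read 'r': 6 → 6
  read 'r': 6 → 6
  read 'r': 6 → 6
  read 'q': 6 → 5
  end 5, accepted
w3:
  start at 3
  read 'p': 3 → 6
  read 'p': 6 → 5
  read 'q': 5 → 3
  read 'q': 3 → 3
  read 'p': 3 → 6
  read 'r': 6 → 6
  read 'p': 6 → 5
  read 'q': 5 → 3
  read 'q': 3 → 3
  read 'q': 3 → 3
  end 3, rejected

w1, w2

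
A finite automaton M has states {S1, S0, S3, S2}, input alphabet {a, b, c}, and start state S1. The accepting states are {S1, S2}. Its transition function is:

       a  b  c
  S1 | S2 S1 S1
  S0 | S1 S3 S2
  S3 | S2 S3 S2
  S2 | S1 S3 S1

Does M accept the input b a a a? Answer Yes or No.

Yes

Trace: S1 -b-> S1 -a-> S2 -a-> S1 -a-> S2
End state S2 is accepting.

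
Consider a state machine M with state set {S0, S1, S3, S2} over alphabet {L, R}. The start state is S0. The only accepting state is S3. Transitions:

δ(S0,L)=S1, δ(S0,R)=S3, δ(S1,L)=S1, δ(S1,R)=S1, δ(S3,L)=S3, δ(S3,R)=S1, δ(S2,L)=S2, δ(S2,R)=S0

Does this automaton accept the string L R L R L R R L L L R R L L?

No

start at S0
read 'L': S0 → S1
read 'R': S1 → S1
read 'L': S1 → S1
read 'R': S1 → S1
read 'L': S1 → S1
read 'R': S1 → S1
read 'R': S1 → S1
read 'L': S1 → S1
read 'L': S1 → S1
read 'L': S1 → S1
read 'R': S1 → S1
read 'R': S1 → S1
read 'L': S1 → S1
read 'L': S1 → S1
End state S1 is not accepting.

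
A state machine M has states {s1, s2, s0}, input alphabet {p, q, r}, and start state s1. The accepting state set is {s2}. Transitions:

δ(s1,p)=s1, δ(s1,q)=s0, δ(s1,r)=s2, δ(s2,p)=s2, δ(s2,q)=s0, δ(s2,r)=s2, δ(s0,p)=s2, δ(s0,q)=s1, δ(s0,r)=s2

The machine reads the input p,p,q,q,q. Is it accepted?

No

Trace: s1 -p-> s1 -p-> s1 -q-> s0 -q-> s1 -q-> s0
End state s0 is not accepting.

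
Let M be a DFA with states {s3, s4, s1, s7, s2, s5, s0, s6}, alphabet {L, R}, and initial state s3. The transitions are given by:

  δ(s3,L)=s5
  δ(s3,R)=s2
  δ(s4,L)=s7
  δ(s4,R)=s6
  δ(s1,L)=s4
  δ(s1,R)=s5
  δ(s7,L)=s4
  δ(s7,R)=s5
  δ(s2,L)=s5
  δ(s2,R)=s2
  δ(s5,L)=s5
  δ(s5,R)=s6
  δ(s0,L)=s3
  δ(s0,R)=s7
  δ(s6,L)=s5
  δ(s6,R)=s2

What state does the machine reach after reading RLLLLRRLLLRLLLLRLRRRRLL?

s5

s3 → s2 → s5 → s5 → s5 → s5 → s6 → s2 → s5 → s5 → s5 → s6 → s5 → s5 → s5 → s5 → s6 → s5 → s6 → s2 → s2 → s2 → s5 → s5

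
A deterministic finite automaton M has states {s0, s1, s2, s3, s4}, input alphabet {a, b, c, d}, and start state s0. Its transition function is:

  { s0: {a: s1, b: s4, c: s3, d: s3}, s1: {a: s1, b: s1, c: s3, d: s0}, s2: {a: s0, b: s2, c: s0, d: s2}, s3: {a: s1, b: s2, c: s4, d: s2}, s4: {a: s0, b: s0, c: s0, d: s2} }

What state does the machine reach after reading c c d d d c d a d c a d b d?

s2

s0 → s3 → s4 → s2 → s2 → s2 → s0 → s3 → s1 → s0 → s3 → s1 → s0 → s4 → s2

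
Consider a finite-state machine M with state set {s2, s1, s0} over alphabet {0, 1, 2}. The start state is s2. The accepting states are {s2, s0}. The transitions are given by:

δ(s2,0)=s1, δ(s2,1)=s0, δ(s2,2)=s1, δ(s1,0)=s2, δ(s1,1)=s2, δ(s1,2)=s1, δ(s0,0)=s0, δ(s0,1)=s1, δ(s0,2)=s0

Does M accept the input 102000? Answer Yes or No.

Yes

s2 → s0 → s0 → s0 → s0 → s0 → s0
End state s0 is accepting.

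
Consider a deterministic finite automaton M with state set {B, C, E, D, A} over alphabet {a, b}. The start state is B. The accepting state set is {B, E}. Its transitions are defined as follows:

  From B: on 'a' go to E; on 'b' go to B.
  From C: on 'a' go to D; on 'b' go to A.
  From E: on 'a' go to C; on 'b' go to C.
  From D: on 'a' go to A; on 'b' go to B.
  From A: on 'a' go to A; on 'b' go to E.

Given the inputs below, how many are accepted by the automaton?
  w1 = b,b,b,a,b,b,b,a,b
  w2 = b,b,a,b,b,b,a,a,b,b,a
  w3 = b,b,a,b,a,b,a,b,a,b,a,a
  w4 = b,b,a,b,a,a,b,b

1

w1: B → B → B → B → E → C → A → E → C → A  → end A, rejected
w2: B → B → B → E → C → A → E → C → D → B → B → E  → end E, accepted
w3: B → B → B → E → C → D → B → E → C → D → B → E → C  → end C, rejected
w4: B → B → B → E → C → D → A → E → C  → end C, rejected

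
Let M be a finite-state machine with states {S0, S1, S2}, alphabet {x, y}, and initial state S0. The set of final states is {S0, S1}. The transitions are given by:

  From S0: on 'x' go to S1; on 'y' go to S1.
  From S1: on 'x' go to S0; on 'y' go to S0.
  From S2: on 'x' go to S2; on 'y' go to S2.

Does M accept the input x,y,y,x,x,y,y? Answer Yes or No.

Yes

Trace: S0 -x-> S1 -y-> S0 -y-> S1 -x-> S0 -x-> S1 -y-> S0 -y-> S1
End state S1 is accepting.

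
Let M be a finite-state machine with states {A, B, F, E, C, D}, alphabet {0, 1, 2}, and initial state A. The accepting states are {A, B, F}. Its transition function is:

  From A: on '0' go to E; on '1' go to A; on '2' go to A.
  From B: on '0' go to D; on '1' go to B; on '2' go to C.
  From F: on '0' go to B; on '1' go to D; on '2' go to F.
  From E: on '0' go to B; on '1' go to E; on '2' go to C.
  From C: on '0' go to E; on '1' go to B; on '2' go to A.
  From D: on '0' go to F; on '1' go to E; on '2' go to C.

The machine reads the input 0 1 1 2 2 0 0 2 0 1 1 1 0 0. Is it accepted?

start at A
read '0': A → E
read '1': E → E
read '1': E → E
read '2': E → C
read '2': C → A
read '0': A → E
read '0': E → B
read '2': B → C
read '0': C → E
read '1': E → E
read '1': E → E
read '1': E → E
read '0': E → B
read '0': B → D
End state D is not accepting.

No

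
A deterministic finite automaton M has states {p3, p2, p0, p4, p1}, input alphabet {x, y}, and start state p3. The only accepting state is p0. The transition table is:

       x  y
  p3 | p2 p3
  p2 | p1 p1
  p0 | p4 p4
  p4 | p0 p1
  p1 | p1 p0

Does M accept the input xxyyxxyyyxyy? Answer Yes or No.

Trace: p3 -x-> p2 -x-> p1 -y-> p0 -y-> p4 -x-> p0 -x-> p4 -y-> p1 -y-> p0 -y-> p4 -x-> p0 -y-> p4 -y-> p1
End state p1 is not accepting.

No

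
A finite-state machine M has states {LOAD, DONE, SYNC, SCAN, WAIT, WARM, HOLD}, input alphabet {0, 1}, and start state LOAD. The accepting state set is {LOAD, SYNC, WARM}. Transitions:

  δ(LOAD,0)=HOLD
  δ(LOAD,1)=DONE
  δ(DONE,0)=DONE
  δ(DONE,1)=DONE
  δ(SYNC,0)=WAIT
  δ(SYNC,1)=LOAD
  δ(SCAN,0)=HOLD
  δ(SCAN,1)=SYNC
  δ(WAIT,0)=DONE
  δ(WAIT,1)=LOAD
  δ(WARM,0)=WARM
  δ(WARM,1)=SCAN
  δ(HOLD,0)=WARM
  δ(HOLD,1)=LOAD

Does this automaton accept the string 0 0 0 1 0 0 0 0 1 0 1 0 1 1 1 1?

Trace: LOAD -0-> HOLD -0-> WARM -0-> WARM -1-> SCAN -0-> HOLD -0-> WARM -0-> WARM -0-> WARM -1-> SCAN -0-> HOLD -1-> LOAD -0-> HOLD -1-> LOAD -1-> DONE -1-> DONE -1-> DONE
End state DONE is not accepting.

No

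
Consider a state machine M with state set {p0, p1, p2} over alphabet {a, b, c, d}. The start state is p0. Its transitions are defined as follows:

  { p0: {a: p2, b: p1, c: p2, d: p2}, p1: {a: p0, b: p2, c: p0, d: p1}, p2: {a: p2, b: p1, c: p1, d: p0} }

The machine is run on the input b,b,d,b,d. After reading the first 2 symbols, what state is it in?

Trace: p0 -b-> p1 -b-> p2
After 2 symbols: p2.

p2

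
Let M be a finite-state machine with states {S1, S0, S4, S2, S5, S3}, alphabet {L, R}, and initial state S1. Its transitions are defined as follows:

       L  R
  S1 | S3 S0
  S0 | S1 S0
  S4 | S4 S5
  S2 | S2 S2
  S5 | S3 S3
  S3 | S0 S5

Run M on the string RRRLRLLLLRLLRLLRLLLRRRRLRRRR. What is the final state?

S1 → S0 → S0 → S0 → S1 → S0 → S1 → S3 → S0 → S1 → S0 → S1 → S3 → S5 → S3 → S0 → S0 → S1 → S3 → S0 → S0 → S0 → S0 → S0 → S1 → S0 → S0 → S0 → S0

S0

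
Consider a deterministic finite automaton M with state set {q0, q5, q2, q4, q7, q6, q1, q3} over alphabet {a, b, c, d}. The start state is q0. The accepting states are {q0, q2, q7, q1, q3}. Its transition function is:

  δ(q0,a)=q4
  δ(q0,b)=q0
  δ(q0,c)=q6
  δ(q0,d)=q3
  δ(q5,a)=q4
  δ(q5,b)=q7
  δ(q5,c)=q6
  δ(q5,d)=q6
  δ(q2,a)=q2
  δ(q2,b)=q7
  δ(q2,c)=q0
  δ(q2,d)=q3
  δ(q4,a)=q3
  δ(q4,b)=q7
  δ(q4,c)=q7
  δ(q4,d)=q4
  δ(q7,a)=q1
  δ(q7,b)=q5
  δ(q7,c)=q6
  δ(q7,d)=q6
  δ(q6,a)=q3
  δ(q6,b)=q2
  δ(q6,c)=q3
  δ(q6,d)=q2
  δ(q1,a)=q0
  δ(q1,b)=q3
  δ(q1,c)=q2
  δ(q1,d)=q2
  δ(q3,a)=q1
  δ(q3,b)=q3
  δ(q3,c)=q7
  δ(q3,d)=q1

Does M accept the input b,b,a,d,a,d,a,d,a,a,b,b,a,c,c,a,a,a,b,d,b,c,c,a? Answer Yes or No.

q0 → q0 → q0 → q4 → q4 → q3 → q1 → q0 → q3 → q1 → q0 → q0 → q0 → q4 → q7 → q6 → q3 → q1 → q0 → q0 → q3 → q3 → q7 → q6 → q3
End state q3 is accepting.

Yes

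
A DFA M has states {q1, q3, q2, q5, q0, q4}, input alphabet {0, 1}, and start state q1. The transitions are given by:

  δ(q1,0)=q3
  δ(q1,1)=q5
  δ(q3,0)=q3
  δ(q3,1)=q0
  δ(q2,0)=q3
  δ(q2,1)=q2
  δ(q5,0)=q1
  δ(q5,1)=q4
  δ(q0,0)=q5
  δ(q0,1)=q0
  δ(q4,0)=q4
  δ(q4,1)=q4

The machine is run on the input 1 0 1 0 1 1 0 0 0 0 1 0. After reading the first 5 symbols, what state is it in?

q5

Trace: q1 -1-> q5 -0-> q1 -1-> q5 -0-> q1 -1-> q5
After 5 symbols: q5.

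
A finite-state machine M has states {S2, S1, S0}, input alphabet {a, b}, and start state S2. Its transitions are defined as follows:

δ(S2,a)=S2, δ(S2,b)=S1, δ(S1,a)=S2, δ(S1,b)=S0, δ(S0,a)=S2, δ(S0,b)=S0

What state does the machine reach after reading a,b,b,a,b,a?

Trace: S2 -a-> S2 -b-> S1 -b-> S0 -a-> S2 -b-> S1 -a-> S2

S2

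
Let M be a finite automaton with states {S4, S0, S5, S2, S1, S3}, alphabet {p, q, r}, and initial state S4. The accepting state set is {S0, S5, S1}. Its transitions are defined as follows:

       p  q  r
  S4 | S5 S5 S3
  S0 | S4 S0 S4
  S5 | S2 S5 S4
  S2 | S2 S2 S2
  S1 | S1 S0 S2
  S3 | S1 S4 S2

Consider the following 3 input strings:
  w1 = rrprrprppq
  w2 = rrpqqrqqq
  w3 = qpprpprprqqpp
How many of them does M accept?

0

w1: Trace: S4 -r-> S3 -r-> S2 -p-> S2 -r-> S2 -r-> S2 -p-> S2 -r-> S2 -p-> S2 -p-> S2 -q-> S2  → end S2, rejected
w2: Trace: S4 -r-> S3 -r-> S2 -p-> S2 -q-> S2 -q-> S2 -r-> S2 -q-> S2 -q-> S2 -q-> S2  → end S2, rejected
w3: Trace: S4 -q-> S5 -p-> S2 -p-> S2 -r-> S2 -p-> S2 -p-> S2 -r-> S2 -p-> S2 -r-> S2 -q-> S2 -q-> S2 -p-> S2 -p-> S2  → end S2, rejected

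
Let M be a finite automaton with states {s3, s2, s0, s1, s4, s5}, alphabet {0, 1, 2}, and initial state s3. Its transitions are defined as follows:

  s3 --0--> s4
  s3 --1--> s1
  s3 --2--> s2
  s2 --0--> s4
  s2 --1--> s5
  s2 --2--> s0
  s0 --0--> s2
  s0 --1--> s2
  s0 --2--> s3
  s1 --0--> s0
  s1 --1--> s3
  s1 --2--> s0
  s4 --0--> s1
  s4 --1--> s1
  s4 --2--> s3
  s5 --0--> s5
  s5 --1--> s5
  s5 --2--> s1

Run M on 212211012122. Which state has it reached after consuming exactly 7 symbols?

s5

s3 → s2 → s5 → s1 → s0 → s2 → s5 → s5
After 7 symbols: s5.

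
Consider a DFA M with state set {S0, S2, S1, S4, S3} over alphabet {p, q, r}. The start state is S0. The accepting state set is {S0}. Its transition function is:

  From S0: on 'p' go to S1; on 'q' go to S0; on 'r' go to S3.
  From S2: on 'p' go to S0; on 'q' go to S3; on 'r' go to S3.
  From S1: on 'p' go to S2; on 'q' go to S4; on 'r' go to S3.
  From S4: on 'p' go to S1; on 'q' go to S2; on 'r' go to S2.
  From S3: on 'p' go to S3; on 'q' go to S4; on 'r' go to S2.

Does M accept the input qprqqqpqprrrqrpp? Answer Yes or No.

start at S0
read 'q': S0 → S0
read 'p': S0 → S1
read 'r': S1 → S3
read 'q': S3 → S4
read 'q': S4 → S2
read 'q': S2 → S3
read 'p': S3 → S3
read 'q': S3 → S4
read 'p': S4 → S1
read 'r': S1 → S3
read 'r': S3 → S2
read 'r': S2 → S3
read 'q': S3 → S4
read 'r': S4 → S2
read 'p': S2 → S0
read 'p': S0 → S1
End state S1 is not accepting.

No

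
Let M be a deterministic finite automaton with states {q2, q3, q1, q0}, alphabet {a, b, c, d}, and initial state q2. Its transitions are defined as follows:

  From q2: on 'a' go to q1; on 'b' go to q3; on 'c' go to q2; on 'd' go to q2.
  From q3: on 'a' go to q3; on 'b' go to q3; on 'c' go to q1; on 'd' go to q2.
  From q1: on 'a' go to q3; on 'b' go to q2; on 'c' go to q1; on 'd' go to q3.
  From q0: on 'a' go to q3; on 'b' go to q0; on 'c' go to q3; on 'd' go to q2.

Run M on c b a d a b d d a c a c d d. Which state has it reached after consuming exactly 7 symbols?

q2

start at q2
read 'c': q2 → q2
read 'b': q2 → q3
read 'a': q3 → q3
read 'd': q3 → q2
read 'a': q2 → q1
read 'b': q1 → q2
read 'd': q2 → q2
After 7 symbols: q2.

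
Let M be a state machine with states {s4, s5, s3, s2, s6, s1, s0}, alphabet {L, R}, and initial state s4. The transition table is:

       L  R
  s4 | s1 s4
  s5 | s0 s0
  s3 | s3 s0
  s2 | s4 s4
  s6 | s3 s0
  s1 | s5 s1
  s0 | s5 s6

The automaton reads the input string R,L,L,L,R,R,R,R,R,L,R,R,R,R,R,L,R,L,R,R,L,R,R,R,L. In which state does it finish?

Trace: s4 -R-> s4 -L-> s1 -L-> s5 -L-> s0 -R-> s6 -R-> s0 -R-> s6 -R-> s0 -R-> s6 -L-> s3 -R-> s0 -R-> s6 -R-> s0 -R-> s6 -R-> s0 -L-> s5 -R-> s0 -L-> s5 -R-> s0 -R-> s6 -L-> s3 -R-> s0 -R-> s6 -R-> s0 -L-> s5

s5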